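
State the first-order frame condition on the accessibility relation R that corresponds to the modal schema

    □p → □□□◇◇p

∀x ∀z (xR³z → ∃w (xRw ∧ zR²w))

This is a Sahlqvist (Geach-type) schema ◇^0□^1p → □^3◇^2p.
Minimal-valuation argument: fix x; take any y with xR^0y and any z with xR^3z. Set V(p) to the set of worlds R-reachable from y in exactly 1 step. Then □^1p holds at y, so the antecedent holds at x; validity forces ◇^2p at z, giving a w with zR^2w and yR^1w.
First-order correspondent: ∀x ∀z (xR³z → ∃w (xRw ∧ zR²w)).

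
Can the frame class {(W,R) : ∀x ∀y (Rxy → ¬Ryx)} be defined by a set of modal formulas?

Not definable by any modal formula

Modal frame validity is preserved under surjective bounded morphisms.
The 3-cycle (worlds a,b,c with a→b→c→a) is asymmetric. Mapping every world to a single reflexive point • is a surjective bounded morphism, and the reflexive point is not asymmetric (R•• but asymmetry requires ¬R••).
So the class is not modally definable.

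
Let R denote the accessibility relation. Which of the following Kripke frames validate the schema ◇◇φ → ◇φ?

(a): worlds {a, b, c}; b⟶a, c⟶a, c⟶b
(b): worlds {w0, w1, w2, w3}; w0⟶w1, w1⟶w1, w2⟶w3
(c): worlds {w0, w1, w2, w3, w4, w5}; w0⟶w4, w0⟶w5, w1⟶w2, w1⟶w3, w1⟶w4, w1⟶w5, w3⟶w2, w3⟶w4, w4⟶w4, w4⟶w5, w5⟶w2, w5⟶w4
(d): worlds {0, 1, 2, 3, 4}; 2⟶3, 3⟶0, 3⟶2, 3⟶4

Frame correspondent (Sahlqvist): ∀x ∀y ∀z (Rxy ∧ Ryz → Rxz) — i.e. transitivity.
(a): ✓.
(b): ✓.
(c): fails — Rw4w5 and Rw5w2 but not Rw4w2.
(d): fails — R23 and R32 but not R22.
Valid on: (a), (b).

(a), (b)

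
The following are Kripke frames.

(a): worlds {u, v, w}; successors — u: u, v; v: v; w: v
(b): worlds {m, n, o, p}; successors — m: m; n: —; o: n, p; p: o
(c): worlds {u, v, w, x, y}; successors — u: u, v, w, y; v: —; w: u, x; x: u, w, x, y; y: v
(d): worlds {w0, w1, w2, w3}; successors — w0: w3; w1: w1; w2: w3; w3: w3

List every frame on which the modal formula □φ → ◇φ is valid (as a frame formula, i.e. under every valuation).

(a), (d)

Frame correspondent (Sahlqvist): ∀x ∃y Rxy — i.e. seriality.
(a): ✓.
(b): fails — world n has no successor.
(c): fails — world v has no successor.
(d): ✓.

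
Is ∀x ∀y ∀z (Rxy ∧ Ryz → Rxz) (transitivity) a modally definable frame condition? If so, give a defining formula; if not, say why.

Yes: it is transitivity, defined by the 4 schema □p → □□p.
Suppose □p→□□p is valid. Take Rxy, Ryz and set V(p)={w : Rxw}. Then □p at x, so □□p at x, so □p at y, so p at z, i.e. Rxz.

Yes, by □p → □□p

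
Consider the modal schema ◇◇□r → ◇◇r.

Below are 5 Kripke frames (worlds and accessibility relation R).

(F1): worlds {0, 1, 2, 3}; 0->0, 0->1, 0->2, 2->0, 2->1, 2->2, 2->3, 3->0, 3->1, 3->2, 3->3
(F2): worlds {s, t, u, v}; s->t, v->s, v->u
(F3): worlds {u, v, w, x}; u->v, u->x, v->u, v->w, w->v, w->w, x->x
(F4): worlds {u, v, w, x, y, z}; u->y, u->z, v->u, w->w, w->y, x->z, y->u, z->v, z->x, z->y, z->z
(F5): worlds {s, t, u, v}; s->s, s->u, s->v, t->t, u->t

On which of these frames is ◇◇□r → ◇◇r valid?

(F3)

This is the axiom for a generalized confluence (Geach) condition; its first-order frame correspondent is ∀x ∀y (xR²y → ∃w (yRw ∧ xR²w)).
(F1): fails — 0R²1 but no w with 1Rw and 0R²w.
(F2): fails — vR²t but no w with tRw and vR²w.
(F3): holds.
(F4): fails — vR²y but no t with yRt and vR²t.
(F5): fails — sR²v but no w with vRw and sR²w.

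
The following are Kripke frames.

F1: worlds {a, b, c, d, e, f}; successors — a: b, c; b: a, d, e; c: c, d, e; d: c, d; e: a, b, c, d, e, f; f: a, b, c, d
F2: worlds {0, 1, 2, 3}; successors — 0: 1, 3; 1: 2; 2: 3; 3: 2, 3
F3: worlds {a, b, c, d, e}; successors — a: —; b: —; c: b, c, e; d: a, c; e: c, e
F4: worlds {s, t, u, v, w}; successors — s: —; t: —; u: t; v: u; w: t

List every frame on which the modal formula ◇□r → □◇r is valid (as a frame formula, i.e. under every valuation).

This is the axiom for convergence; its first-order frame correspondent is ∀x ∀y ∀z (Rxy ∧ Rxz → ∃w (Ryw ∧ Rzw)).
F1: fails — Reb and Rea but b and a have no common successor.
F2: holds.
F3: fails — Rcc and Rcb but c and b have no common successor.
F4: fails — Rut and Rut but t and t have no common successor.

F2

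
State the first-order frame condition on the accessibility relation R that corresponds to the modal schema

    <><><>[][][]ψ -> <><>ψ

This is a Sahlqvist (Geach-type) schema ◇^3□^3ψ → □^0◇^2ψ.
Minimal-valuation argument: fix x; take any y with xR^3y and any z with xR^0z. Set V(ψ) to the set of worlds R-reachable from y in exactly 3 steps. Then □^3ψ holds at y, so the antecedent holds at x; validity forces ◇^2ψ at z, giving a w with zR^2w and yR^3w.
First-order correspondent: forall x forall y (x R^3 y -> exists w (y R^3 w & x R^2 w)).

forall x forall y (x R^3 y -> exists w (y R^3 w & x R^2 w))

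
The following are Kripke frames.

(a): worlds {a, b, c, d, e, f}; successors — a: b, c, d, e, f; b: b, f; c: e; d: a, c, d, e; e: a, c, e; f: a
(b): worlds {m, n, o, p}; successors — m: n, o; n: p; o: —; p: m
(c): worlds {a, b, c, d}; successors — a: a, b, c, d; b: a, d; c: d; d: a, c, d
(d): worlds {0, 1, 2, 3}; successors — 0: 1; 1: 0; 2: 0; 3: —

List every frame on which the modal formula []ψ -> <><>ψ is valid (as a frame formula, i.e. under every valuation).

(c)

The schema corresponds to a generalized confluence (Geach) condition: forall x exists w (xRw & x R^2 w).
(a): fails — at f but no w with fRw and fR²w.
(b): fails — at m but no w with mRw and mR²w.
(c): ✓.
(d): fails — at 0 but no w with 0Rw and 0R²w.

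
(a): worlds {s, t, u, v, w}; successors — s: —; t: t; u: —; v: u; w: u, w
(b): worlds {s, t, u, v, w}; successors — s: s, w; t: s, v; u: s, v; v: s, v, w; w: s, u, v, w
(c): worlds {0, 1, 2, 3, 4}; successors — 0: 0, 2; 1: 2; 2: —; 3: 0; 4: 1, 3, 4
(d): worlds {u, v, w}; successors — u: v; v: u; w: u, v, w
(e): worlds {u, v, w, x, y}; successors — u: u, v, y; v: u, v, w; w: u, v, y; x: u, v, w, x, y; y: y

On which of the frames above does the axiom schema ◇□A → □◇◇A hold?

(b)

The schema corresponds to a generalized confluence (Geach) condition: ∀x ∀y ∀z ((xRy ∧ xRz) → ∃w (yRw ∧ zR²w)).
(a): fails — vRu, vRu but no w* with uRw* and uR²w*.
(b): holds.
(c): fails — 0R0, 0R2 but no w with 0Rw and 2R²w.
(d): fails — uRv, uRv but no t with vRt and vR²t.
(e): fails — uRv, uRy but no t with vRt and yR²t.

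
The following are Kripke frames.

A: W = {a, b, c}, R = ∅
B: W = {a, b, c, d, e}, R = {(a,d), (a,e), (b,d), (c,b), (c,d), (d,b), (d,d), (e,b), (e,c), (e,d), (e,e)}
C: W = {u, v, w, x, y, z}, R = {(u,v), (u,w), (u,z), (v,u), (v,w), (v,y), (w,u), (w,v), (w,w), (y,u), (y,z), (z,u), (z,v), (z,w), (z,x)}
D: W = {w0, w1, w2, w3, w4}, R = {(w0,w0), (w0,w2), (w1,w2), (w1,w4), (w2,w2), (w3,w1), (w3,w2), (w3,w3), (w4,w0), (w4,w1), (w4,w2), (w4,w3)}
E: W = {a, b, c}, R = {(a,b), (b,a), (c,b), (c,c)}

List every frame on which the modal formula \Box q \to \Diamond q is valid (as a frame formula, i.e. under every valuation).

B, D, E

Frame correspondent (Sahlqvist): \forall x \exists y Rxy — i.e. seriality.
A: fails — world a has no successor.
B: ✓.
C: fails — world x has no successor.
D: ✓.
E: ✓.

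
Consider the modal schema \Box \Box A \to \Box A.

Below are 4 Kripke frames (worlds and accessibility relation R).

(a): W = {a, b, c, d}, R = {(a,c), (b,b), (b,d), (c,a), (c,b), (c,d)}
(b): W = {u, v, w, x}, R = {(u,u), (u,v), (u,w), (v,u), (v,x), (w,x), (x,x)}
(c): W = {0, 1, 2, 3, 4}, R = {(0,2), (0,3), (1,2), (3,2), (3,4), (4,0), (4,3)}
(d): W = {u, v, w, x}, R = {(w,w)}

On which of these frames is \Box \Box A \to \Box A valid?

This is the axiom for density; its first-order frame correspondent is \forall x \forall y (Rxy \to \exists z (Rxz \wedge Rzy)).
(a): fails — Rac but no z with Raz and Rzc.
(b): ✓.
(c): fails — R34 but no z with R3z and Rz4.
(d): ✓.

(b), (d)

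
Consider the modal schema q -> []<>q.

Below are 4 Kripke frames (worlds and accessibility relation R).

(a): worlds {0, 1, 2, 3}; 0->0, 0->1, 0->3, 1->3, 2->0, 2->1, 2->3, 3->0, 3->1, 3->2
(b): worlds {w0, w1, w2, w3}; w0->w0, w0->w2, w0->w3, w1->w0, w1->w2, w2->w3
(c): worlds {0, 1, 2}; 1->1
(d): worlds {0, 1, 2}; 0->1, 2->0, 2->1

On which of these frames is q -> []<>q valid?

Frame correspondent (Sahlqvist): forall x forall y (Rxy -> Ryx) — i.e. symmetry.
(a): fails — R01 but not R10.
(b): fails — Rw1w2 but not Rw2w1.
(c): condition met.
(d): fails — R01 but not R10.
Valid on: (c).

(c)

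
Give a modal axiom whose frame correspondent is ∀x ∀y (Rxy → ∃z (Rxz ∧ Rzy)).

□□ψ → □ψ

A defining formula is □□ψ → □ψ (the C4 axiom).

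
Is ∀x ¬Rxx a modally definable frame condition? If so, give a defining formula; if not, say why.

If a class were modally definable it would be closed under surjective bounded morphisms (Goldblatt–Thomason).
The 2-cycle (worlds s,t with s→t→s) is irreflexive, and the map sending every world to a single reflexive point • is a surjective bounded morphism (forth: every edge maps to (•,•); back: every world has a successor). So any modal formula valid on the 2-cycle is also valid on the reflexive point, which is not irreflexive.
So the class is not modally definable.

No — not modally definable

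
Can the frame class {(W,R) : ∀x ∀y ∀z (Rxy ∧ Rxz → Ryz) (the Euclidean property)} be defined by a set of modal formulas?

Yes — defined by ◇p → □◇p

This is a Sahlqvist condition; the 5 axiom ◇p → □◇p defines it.
Suppose ◇p→□◇p is valid. Take Rxy, Rxz and set V(p)={y}. Then ◇p at x, so □◇p at x, so ◇p at z, so some w with Rzw has p; w=y, i.e. Rzy. By symmetry of the argument, Ryz.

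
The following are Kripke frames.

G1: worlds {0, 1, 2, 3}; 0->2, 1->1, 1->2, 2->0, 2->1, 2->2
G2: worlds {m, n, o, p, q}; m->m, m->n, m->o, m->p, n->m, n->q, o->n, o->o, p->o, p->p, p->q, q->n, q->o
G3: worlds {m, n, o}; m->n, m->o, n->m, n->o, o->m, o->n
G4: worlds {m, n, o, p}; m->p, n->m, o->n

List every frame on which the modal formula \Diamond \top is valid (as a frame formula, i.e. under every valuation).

G2, G3

The schema corresponds to seriality: \forall x \exists y Rxy.
G1: fails — world 3 has no successor.
G2: satisfies the condition.
G3: satisfies the condition.
G4: fails — world p has no successor.
Valid on: G2, G3.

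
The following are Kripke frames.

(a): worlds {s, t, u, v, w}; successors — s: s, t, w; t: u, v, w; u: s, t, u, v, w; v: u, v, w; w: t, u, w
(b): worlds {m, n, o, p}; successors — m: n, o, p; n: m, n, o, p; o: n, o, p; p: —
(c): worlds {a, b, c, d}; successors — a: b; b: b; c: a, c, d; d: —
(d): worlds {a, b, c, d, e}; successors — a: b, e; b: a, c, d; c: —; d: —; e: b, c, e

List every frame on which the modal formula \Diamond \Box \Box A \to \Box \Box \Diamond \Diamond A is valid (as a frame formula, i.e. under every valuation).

The schema corresponds to a generalized confluence (Geach) condition: \forall x \forall y \forall z ((xRy \wedge x R^2 z) \to \exists w (y R^2 w \wedge z R^2 w)).
(a): holds.
(b): fails — mRn, mR²p but no w with nR²w and pR²w.
(c): fails — cRa, cR²d but no w with aR²w and dR²w.
(d): fails — aRb, aR²c but no w with bR²w and cR²w.

(a)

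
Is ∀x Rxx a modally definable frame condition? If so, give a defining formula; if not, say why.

This is a Sahlqvist condition; the T axiom □r → r defines it.

Definable; □r → r defines it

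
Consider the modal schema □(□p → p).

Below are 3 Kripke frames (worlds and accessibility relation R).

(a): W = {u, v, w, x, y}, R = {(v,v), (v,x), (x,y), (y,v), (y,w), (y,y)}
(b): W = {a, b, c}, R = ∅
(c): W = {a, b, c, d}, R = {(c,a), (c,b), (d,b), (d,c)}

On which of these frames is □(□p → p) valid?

Frame correspondent (Sahlqvist): ∀x ∀y (Rxy → Ryy) — i.e. shift-reflexivity.
(a): fails — Rvx but not Rxx.
(b): ✓.
(c): fails — Rdb but not Rbb.

(b)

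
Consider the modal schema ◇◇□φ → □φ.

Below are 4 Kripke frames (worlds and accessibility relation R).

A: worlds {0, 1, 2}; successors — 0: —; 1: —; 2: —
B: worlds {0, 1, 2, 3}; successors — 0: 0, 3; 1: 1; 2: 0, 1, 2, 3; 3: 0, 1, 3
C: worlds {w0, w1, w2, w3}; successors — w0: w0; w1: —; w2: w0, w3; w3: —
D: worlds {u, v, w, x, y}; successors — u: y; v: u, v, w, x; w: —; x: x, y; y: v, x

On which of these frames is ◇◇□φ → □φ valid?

The schema corresponds to a generalized confluence (Geach) condition: ∀x ∀y ∀z ((xR²y ∧ xRz) → ∃w (yRw ∧ z = w)).
A: ✓.
B: fails — 0R²1, 0R0 but no w with 1Rw and 0=w.
C: fails — w2R²w0, w2Rw3 but no w with w0Rw and w3=w.
D: fails — uR²v, uRy but no t with vRt and y=t.
Valid on: A.

A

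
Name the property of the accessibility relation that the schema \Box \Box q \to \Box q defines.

density

Suppose □□q→□q is valid. Take Rxy and set V(q)={w : xR²w}. Then □□q at x, so □q at x, so q at y, i.e. ∃z(Rxz∧Rzy).
Conversely, any frame satisfying \forall x \forall y (Rxy \to \exists z (Rxz \wedge Rzy)) validates the schema.
Frame condition: \forall x \forall y (Rxy \to \exists z (Rxz \wedge Rzy)).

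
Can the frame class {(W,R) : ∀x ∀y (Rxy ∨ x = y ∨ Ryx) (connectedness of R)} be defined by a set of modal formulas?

If a class were modally definable it would be closed under disjoint unions (Goldblatt–Thomason).
Take 2 disjoint single-world reflexive frames: each is trivially connected, but their disjoint union has 2 worlds with no edge between distinct components, so it is not connected.
So the class is not modally definable.

No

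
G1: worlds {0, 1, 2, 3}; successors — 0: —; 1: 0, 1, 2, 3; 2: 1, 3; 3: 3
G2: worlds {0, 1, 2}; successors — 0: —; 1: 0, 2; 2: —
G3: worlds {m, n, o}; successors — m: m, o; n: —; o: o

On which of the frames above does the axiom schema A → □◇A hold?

This is the axiom for symmetry; its first-order frame correspondent is ∀x ∀y (Rxy → Ryx).
G1: fails — R10 but not R01.
G2: fails — R12 but not R21.
G3: fails — Rmo but not Rom.
Valid on no frame.

none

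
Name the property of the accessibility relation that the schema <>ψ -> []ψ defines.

partial functionality

Suppose ◇ψ→□ψ is valid. Take Rxy, Rxz and set V(ψ)={y}. Then ◇ψ at x, so □ψ at x, so ψ at z, i.e. z=y.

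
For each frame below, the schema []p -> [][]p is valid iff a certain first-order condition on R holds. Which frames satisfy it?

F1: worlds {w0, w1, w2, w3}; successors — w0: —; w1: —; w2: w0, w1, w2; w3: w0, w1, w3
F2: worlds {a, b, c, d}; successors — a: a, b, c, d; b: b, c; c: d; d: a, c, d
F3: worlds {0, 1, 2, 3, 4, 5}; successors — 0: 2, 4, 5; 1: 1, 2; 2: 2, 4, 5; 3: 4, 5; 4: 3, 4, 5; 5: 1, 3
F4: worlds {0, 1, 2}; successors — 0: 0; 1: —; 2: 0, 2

Frame correspondent (Sahlqvist): forall x forall y forall z (Rxy & Ryz -> Rxz) — i.e. transitivity.
F1: holds.
F2: fails — Rbc and Rcd but not Rbd.
F3: fails — R34 and R43 but not R33.
F4: holds.
Valid on: F1, F4.

F1, F4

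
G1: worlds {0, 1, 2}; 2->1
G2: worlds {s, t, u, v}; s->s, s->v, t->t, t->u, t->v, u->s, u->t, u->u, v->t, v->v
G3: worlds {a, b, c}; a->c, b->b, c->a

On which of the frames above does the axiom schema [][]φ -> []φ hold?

Frame correspondent (Sahlqvist): forall x forall y (Rxy -> exists z (Rxz & Rzy)) — i.e. density.
G1: fails — R21 but no z with R2z and Rz1.
G2: holds.
G3: fails — Rac but no z with Raz and Rzc.

G2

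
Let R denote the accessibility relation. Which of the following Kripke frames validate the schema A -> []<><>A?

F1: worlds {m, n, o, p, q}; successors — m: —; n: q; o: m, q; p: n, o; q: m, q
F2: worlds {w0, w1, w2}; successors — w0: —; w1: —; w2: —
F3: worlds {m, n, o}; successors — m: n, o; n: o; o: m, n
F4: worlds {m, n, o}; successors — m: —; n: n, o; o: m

This is the axiom for a generalized confluence (Geach) condition; its first-order frame correspondent is forall x forall z (xRz -> exists w (x = w & z R^2 w)).
F1: fails — nRq but no w with n=w and qR²w.
F2: holds.
F3: fails — mRo but no w with m=w and oR²w.
F4: fails — nRo but no w with n=w and oR²w.
Valid on: F2.

F2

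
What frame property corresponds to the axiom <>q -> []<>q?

This is the 5 axiom.
Its frame correspondent is the Euclidean property — forall x forall y forall z (Rxy & Rxz -> Ryz).

The Euclidean property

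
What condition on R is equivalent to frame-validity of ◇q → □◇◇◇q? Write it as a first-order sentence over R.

This is a Sahlqvist (Geach-type) schema ◇^1□^0q → □^1◇^3q.
Minimal-valuation argument: fix x; take any y with xR^1y and any z with xR^1z. Set V(q) to the set of worlds R-reachable from y in exactly 0 steps. Then □^0q holds at y, so the antecedent holds at x; validity forces ◇^3q at z, giving a w with zR^3w and yR^0w.
First-order correspondent: ∀x ∀y ∀z ((xRy ∧ xRz) → ∃w (y = w ∧ zR³w)).

∀x ∀y ∀z ((xRy ∧ xRz) → ∃w (y = w ∧ zR³w))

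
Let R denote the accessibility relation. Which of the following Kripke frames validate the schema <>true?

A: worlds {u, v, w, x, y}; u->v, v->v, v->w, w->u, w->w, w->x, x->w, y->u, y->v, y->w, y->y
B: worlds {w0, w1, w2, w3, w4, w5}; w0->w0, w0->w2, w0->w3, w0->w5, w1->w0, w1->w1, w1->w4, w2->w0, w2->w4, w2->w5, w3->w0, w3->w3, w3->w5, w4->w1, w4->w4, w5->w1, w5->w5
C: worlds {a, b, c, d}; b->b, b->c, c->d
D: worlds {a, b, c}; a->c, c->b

A, B

This is the axiom for seriality; its first-order frame correspondent is forall x exists y Rxy.
A: condition met.
B: condition met.
C: fails — world a has no successor.
D: fails — world b has no successor.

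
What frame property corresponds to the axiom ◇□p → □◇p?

This schema is the .2 axiom.
Its frame correspondent is convergence — ∀x ∀y ∀z (Rxy ∧ Rxz → ∃w (Ryw ∧ Rzw)).

convergence: ∀x ∀y ∀z (Rxy ∧ Rxz → ∃w (Ryw ∧ Rzw))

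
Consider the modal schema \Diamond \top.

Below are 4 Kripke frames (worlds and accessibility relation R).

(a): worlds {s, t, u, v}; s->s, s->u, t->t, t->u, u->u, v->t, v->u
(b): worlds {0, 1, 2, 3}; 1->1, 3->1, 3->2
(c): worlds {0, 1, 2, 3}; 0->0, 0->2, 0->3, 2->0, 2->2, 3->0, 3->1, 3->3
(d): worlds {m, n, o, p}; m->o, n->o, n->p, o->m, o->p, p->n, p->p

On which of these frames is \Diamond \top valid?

This is the axiom for seriality; its first-order frame correspondent is \forall x \exists y Rxy.
(a): condition met.
(b): fails — world 0 has no successor.
(c): fails — world 1 has no successor.
(d): condition met.
Valid on: (a), (d).

(a), (d)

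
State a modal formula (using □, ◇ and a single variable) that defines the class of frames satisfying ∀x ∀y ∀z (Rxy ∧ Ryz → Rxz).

The condition is transitivity. The 4 schema □r → □□r defines it.
Suppose □r→□□r is valid. Take Rxy, Ryz and set V(r)={w : Rxw}. Then □r at x, so □□r at x, so □r at y, so r at z, i.e. Rxz.

□r → □□r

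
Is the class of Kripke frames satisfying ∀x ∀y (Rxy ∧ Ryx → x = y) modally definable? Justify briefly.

No — not modally definable

Any modally definable frame class is closed under surjective bounded morphisms.
The 8-cycle (worlds s,t,u,v,w,x,y,z with s→t→u→v→w→x→y→z→s) is antisymmetric. Sending even-indexed worlds to • and odd-indexed worlds to ∘ is a surjective bounded morphism onto the two-world frame with •↔∘, which is not antisymmetric.
Hence antisymmetry is not modally definable.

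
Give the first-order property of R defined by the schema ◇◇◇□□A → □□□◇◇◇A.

∀x ∀y ∀z ((xR³y ∧ xR³z) → ∃w (yR²w ∧ zR³w))

This is a Sahlqvist (Geach-type) schema ◇^3□^2A → □^3◇^3A.
First-order correspondent: ∀x ∀y ∀z ((xR³y ∧ xR³z) → ∃w (yR²w ∧ zR³w)).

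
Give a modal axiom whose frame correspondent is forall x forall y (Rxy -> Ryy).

This is shift-reflexivity; the standard corresponding axiom is T□: □(□p → p).
Suppose □(□p→p) is valid. Take Rxy and set V(p)={w : Ryw}. Then at y, □p holds; since □(□p→p) at x, □p→p at y, so p at y, i.e. Ryy.

□(□p → p)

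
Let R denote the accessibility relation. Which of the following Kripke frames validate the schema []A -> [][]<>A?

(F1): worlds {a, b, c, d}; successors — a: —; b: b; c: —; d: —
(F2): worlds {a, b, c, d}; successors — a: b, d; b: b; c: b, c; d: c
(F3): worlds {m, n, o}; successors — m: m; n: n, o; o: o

(F1), (F3)

This is the axiom for a generalized confluence (Geach) condition; its first-order frame correspondent is forall x forall z (x R^2 z -> exists w (xRw & zRw)).
(F1): ✓.
(F2): fails — dR²b but no w with dRw and bRw.
(F3): ✓.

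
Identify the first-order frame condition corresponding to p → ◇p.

Reflexivity

This is frame-equivalent to □p → p (substitute ¬p for p and contrapose).
Suppose □p→p is valid. At any x set V(p)={w : Rxw}. Then □p holds at x, so p holds at x, i.e. Rxx.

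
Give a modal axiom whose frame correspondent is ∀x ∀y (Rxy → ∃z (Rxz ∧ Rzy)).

□□q → □q

The condition is density. The C4 schema □□q → □q defines it.
Suppose □□q→□q is valid. Take Rxy and set V(q)={w : xR²w}. Then □□q at x, so □q at x, so q at y, i.e. ∃z(Rxz∧Rzy).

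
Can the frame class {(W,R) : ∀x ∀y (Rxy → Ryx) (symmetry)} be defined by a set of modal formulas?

Yes, by q → □◇q

The condition is symmetry. A defining modal formula is q → □◇q.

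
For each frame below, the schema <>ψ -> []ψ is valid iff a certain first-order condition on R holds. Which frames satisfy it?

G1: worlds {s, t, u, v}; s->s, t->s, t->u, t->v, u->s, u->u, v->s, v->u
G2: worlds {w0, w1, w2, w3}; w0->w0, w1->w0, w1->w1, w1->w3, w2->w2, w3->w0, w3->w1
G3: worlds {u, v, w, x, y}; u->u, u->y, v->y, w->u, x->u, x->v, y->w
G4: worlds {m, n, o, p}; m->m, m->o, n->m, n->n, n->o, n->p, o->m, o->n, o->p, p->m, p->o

This is the axiom for partial functionality; its first-order frame correspondent is forall x forall y forall z (Rxy & Rxz -> y = z).
G1: fails — t sees both s and u.
G2: fails — w1 sees both w0 and w1.
G3: fails — u sees both u and y.
G4: fails — m sees both m and o.

none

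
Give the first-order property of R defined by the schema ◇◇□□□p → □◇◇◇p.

This is a Sahlqvist (Geach-type) schema ◇^2□^3p → □^1◇^3p.
Minimal-valuation argument: fix x; take any y with xR^2y and any z with xR^1z. Set V(p) to the set of worlds R-reachable from y in exactly 3 steps. Then □^3p holds at y, so the antecedent holds at x; validity forces ◇^3p at z, giving a w with zR^3w and yR^3w.
First-order correspondent: ∀x ∀y ∀z ((xR²y ∧ xRz) → ∃w (yR³w ∧ zR³w)).

∀x ∀y ∀z ((xR²y ∧ xRz) → ∃w (yR³w ∧ zR³w))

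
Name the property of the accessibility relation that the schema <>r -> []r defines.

Suppose ◇r→□r is valid. Take Rxy, Rxz and set V(r)={y}. Then ◇r at x, so □r at x, so r at z, i.e. z=y.

partial functionality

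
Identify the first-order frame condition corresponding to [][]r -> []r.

This schema is the C4 axiom.
Its frame correspondent is density — forall x forall y (Rxy -> exists z (Rxz & Rzy)).

Density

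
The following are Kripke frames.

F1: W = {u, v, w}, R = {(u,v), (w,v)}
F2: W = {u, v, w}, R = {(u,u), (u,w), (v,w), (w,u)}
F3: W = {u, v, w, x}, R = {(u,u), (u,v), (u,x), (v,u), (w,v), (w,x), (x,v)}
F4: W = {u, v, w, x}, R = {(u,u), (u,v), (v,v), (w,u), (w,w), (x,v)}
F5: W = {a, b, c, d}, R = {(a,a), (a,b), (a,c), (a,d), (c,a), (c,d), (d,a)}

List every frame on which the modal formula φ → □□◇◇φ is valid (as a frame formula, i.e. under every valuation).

F1

The schema corresponds to a generalized confluence (Geach) condition: ∀x ∀z (xR²z → ∃w (x = w ∧ zR²w)).
F1: condition met.
F2: fails — vR²u but no t with v=t and uR²t.
F3: fails — vR²x but no t with v=t and xR²t.
F4: fails — uR²v but no t with u=t and vR²t.
F5: fails — aR²b but no w with a=w and bR²w.
Valid on: F1.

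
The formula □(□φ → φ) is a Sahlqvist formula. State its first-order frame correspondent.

Suppose □(□φ→φ) is valid. Take Rxy and set V(φ)={w : Ryw}. Then at y, □φ holds; since □(□φ→φ) at x, □φ→φ at y, so φ at y, i.e. Ryy.

Shift-reflexivity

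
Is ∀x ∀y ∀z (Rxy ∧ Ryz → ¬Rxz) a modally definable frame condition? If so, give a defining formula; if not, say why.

Any modally definable frame class is closed under surjective bounded morphisms.
The 5-cycle (worlds 0,1,2,3,4 with 0→1→2→3→4→0) is intransitive. Mapping every world to a single reflexive point • is a surjective bounded morphism; the reflexive point is not intransitive (R••∧R•• but R••).
So no modal formula (or set of formulas) defines exactly the intransitive frames.

Not modally definable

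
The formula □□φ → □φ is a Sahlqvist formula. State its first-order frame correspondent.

density: ∀x ∀y (Rxy → ∃z (Rxz ∧ Rzy))

Suppose □□φ→□φ is valid. Take Rxy and set V(φ)={w : xR²w}. Then □□φ at x, so □φ at x, so φ at y, i.e. ∃z(Rxz∧Rzy).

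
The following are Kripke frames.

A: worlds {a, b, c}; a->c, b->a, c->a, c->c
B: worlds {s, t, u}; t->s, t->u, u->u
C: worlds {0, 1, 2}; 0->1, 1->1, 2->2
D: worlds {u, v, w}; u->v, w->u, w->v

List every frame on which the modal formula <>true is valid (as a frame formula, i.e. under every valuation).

A, C

Frame correspondent (Sahlqvist): forall x exists y Rxy — i.e. seriality.
A: ✓.
B: fails — world s has no successor.
C: ✓.
D: fails — world v has no successor.
Valid on: A, C.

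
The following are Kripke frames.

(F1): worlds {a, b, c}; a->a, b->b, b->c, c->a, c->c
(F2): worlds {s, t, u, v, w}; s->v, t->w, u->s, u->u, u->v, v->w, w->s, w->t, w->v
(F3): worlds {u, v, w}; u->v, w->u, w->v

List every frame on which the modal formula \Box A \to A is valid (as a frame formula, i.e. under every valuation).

(F1)

This is the axiom for reflexivity; its first-order frame correspondent is \forall x Rxx.
(F1): holds.
(F2): fails — world s does not see itself.
(F3): fails — world u does not see itself.
Valid on: (F1).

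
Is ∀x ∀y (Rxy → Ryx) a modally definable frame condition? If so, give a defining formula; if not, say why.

Yes — defined by p → □◇p

Yes: it is symmetry, defined by the B schema p → □◇p.
Suppose p→□◇p is valid. Take Rxy and set V(p)={x}. Then p at x, so □◇p at x, so ◇p at y, so some z with Ryz has p; z=x, i.e. Ryx.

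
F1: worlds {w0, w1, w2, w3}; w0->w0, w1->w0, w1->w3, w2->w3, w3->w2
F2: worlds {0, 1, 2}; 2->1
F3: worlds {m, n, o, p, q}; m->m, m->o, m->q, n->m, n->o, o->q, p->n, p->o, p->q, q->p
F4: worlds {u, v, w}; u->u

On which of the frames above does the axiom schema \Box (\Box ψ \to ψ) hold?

Frame correspondent (Sahlqvist): \forall x \forall y (Rxy \to Ryy) — i.e. shift-reflexivity.
F1: fails — Rw3w2 but not Rw2w2.
F2: fails — R21 but not R11.
F3: fails — Rpn but not Rnn.
F4: holds.

F4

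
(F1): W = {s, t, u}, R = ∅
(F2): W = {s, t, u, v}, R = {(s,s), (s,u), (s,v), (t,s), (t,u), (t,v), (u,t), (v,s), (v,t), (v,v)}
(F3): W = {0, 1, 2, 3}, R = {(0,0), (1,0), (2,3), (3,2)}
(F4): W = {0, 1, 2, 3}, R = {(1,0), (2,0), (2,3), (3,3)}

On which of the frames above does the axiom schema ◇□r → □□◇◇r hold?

(F1), (F3)

The schema corresponds to a generalized confluence (Geach) condition: ∀x ∀y ∀z ((xRy ∧ xR²z) → ∃w (yRw ∧ zR²w)).
(F1): ✓.
(F2): fails — sRu, sR²u but no w with uRw and uR²w.
(F3): ✓.
(F4): fails — 2R0, 2R²3 but no w with 0Rw and 3R²w.
Valid on: (F1), (F3).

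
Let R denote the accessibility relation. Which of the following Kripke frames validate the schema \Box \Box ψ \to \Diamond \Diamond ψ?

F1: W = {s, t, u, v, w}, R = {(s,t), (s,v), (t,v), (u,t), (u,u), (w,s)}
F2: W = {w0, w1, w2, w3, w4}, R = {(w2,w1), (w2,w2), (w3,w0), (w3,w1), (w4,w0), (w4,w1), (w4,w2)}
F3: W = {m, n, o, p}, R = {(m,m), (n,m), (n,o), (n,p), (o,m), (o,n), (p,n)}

The schema corresponds to a generalized confluence (Geach) condition: \forall x \exists w (x R^2 w \wedge x R^2 w).
F1: fails — at t but no w* with tR²w* and tR²w*.
F2: fails — at w0 but no w with w0R²w and w0R²w.
F3: holds.

F3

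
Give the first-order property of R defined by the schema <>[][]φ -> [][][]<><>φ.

forall x forall y forall z ((xRy & x R^3 z) -> exists w (y R^2 w & z R^2 w))

This is a Sahlqvist (Geach-type) schema ◇^1□^2φ → □^3◇^2φ.
First-order correspondent: forall x forall y forall z ((xRy & x R^3 z) -> exists w (y R^2 w & z R^2 w)).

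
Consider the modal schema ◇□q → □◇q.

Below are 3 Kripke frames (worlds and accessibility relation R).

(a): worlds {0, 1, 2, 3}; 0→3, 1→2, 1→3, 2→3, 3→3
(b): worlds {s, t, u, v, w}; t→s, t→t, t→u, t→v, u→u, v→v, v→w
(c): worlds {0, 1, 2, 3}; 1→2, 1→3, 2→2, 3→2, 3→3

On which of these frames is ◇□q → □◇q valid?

(a), (c)

The schema corresponds to convergence: ∀x ∀y ∀z (Rxy ∧ Rxz → ∃w (Ryw ∧ Rzw)).
(a): satisfies the condition.
(b): fails — Rtv and Rts but v and s have no common successor.
(c): satisfies the condition.
Valid on: (a), (c).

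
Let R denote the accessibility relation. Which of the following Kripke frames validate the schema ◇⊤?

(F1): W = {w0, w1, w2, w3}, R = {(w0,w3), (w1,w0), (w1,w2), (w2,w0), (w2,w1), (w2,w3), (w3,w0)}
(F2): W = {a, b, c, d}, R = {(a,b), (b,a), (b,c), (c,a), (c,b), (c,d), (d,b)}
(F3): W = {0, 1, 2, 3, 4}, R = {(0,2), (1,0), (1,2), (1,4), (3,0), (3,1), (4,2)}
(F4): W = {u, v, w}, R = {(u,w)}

Frame correspondent (Sahlqvist): ∀x ∃y Rxy — i.e. seriality.
(F1): condition met.
(F2): condition met.
(F3): fails — world 2 has no successor.
(F4): fails — world v has no successor.

(F1), (F2)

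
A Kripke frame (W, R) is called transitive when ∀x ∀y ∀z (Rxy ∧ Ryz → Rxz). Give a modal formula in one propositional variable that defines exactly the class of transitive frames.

□r → □□r

The condition is transitivity. The 4 schema □r → □□r defines it.
Suppose □r→□□r is valid. Take Rxy, Ryz and set V(r)={w : Rxw}. Then □r at x, so □□r at x, so □r at y, so r at z, i.e. Rxz.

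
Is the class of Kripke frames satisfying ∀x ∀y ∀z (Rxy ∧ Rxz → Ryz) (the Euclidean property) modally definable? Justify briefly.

This is a Sahlqvist condition; the 5 axiom ◇p → □◇p defines it.

Yes — defined by ◇p → □◇p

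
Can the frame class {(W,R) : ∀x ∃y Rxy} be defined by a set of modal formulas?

The condition is seriality. A defining modal formula is □r → ◇r.

Definable; □r → ◇r defines it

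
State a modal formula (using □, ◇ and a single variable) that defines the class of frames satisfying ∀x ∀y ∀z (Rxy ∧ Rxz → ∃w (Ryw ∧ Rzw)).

A defining formula is ◇□s → □◇s (the .2 axiom).
Suppose ◇□s→□◇s is valid. Take Rxy, Rxz and set V(s)={w : Ryw}. Then □s at y so ◇□s at x, so □◇s at x, so ◇s at z, giving w with Rzw and Ryw.

◇□s → □◇s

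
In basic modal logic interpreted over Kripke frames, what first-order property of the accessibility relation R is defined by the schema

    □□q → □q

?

Suppose □□q→□q is valid. Take Rxy and set V(q)={w : xR²w}. Then □□q at x, so □q at x, so q at y, i.e. ∃z(Rxz∧Rzy).

density: ∀x ∀y (Rxy → ∃z (Rxz ∧ Rzy))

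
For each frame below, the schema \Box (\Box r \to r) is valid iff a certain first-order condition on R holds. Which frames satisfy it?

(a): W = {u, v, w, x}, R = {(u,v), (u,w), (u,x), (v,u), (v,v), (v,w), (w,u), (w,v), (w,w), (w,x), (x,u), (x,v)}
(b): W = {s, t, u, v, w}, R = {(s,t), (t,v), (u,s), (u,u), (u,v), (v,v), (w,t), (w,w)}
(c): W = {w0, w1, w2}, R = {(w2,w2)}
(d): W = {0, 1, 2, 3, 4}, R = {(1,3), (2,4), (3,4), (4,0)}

(c)

Frame correspondent (Sahlqvist): \forall x \forall y (Rxy \to Ryy) — i.e. shift-reflexivity.
(a): fails — Rwu but not Ruu.
(b): fails — Rwt but not Rtt.
(c): ✓.
(d): fails — R34 but not R44.
Valid on: (c).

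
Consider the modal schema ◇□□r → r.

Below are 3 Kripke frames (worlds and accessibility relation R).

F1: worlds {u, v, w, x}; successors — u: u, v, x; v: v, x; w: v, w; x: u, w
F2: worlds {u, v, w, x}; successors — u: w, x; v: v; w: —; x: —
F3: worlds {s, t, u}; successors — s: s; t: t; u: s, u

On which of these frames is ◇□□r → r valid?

This is the axiom for a generalized confluence (Geach) condition; its first-order frame correspondent is ∀x ∀y (xRy → ∃w (yR²w ∧ x = w)).
F1: satisfies the condition.
F2: fails — uRw but no t with wR²t and u=t.
F3: fails — uRs but no w with sR²w and u=w.
Valid on: F1.

F1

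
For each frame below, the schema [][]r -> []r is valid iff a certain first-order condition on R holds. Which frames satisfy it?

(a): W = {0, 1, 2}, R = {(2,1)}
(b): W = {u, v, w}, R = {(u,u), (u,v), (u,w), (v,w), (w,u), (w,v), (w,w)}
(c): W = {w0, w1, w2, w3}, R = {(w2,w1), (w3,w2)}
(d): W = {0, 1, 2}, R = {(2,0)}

(b)

The schema corresponds to density: forall x forall y (Rxy -> exists z (Rxz & Rzy)).
(a): fails — R21 but no z with R2z and Rz1.
(b): satisfies the condition.
(c): fails — Rw3w2 but no z with Rw3z and Rzw2.
(d): fails — R20 but no z with R2z and Rz0.
Valid on: (b).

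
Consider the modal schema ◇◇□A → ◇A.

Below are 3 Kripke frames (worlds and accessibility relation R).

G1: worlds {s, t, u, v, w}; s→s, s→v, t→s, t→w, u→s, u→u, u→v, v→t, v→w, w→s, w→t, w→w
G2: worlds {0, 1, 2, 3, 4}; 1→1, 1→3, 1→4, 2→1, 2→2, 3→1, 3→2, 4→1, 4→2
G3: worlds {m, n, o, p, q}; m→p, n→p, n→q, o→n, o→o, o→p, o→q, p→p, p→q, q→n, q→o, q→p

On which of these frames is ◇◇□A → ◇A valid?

This is the axiom for a generalized confluence (Geach) condition; its first-order frame correspondent is ∀x ∀y (xR²y → ∃w (yRw ∧ xRw)).
G1: fails — sR²v but no w* with vRw* and sRw*.
G2: satisfies the condition.
G3: satisfies the condition.

G2, G3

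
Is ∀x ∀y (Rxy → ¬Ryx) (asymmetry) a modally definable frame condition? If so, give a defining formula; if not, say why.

Any modally definable frame class is closed under surjective bounded morphisms.
The 3-cycle (worlds s,t,u with s→t→u→s) is asymmetric. Mapping every world to a single reflexive point • is a surjective bounded morphism, and the reflexive point is not asymmetric (R•• but asymmetry requires ¬R••).
So the class is not modally definable.

No — not modally definable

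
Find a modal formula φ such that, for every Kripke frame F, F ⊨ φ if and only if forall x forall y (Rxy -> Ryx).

This is symmetry; the standard corresponding axiom is B: q → □◇q.
Suppose q→□◇q is valid. Take Rxy and set V(q)={x}. Then q at x, so □◇q at x, so ◇q at y, so some z with Ryz has q; z=x, i.e. Ryx.

q → □◇q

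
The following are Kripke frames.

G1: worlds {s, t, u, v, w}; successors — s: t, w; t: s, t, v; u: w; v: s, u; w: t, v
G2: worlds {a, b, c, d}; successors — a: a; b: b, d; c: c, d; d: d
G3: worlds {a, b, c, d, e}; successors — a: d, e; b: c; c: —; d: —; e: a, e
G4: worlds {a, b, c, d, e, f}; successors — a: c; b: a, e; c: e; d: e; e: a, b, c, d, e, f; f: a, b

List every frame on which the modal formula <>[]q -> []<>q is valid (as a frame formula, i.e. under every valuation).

The schema corresponds to convergence: forall x forall y forall z (Rxy & Rxz -> exists w (Ryw & Rzw)).
G1: fails — Rtv and Rts but v and s have no common successor.
G2: holds.
G3: fails — Rae and Rad but e and d have no common successor.
G4: fails — Reb and Rea but b and a have no common successor.
Valid on: G2.

G2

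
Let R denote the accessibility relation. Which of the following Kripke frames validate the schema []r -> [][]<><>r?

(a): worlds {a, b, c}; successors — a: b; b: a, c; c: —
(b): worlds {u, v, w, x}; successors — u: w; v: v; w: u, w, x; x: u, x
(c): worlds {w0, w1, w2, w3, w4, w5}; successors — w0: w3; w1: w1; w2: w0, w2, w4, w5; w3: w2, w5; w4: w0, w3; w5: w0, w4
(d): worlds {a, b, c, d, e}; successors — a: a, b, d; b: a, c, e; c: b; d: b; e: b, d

The schema corresponds to a generalized confluence (Geach) condition: forall x forall z (x R^2 z -> exists w (xRw & z R^2 w)).
(a): fails — aR²a but no w with aRw and aR²w.
(b): satisfies the condition.
(c): fails — w3R²w5 but no w with w3Rw and w5R²w.
(d): fails — cR²c but no w with cRw and cR²w.

(b)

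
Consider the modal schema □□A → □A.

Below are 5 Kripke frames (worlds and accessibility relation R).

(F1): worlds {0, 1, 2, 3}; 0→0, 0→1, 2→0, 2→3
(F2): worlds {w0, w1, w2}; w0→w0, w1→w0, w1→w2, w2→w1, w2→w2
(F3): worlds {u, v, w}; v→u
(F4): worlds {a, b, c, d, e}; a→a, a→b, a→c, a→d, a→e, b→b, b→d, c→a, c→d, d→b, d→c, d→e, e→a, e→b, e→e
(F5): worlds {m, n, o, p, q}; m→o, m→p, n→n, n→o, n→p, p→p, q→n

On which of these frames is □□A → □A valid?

The schema corresponds to density: ∀x ∀y (Rxy → ∃z (Rxz ∧ Rzy)).
(F1): fails — R23 but no z with R2z and Rz3.
(F2): ✓.
(F3): fails — Rvu but no z with Rvz and Rzu.
(F4): fails — Rdc but no z with Rdz and Rzc.
(F5): fails — Rmo but no z with Rmz and Rzo.
Valid on: (F2).

(F2)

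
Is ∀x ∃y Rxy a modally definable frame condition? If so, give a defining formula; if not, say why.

This is a Sahlqvist condition; the D axiom □q → ◇q defines it.
Suppose □q→◇q is valid. At any x set V(q)=W. Then □q at x, so ◇q at x, so x has a successor.

Yes, by □q → ◇q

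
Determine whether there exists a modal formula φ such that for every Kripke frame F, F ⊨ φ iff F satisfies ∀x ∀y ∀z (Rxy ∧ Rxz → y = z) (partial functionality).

Definable; ◇r → □r defines it

Yes: it is partial functionality, defined by the CD schema ◇r → □r.
Suppose ◇r→□r is valid. Take Rxy, Rxz and set V(r)={y}. Then ◇r at x, so □r at x, so r at z, i.e. z=y.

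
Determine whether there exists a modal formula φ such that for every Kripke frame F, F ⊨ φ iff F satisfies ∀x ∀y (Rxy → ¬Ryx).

Not modally definable

Modal frame validity is preserved under surjective bounded morphisms.
The 3-cycle (worlds s,t,u with s→t→u→s) is asymmetric. Mapping every world to a single reflexive point • is a surjective bounded morphism, and the reflexive point is not asymmetric (R•• but asymmetry requires ¬R••).
So no modal formula (or set of formulas) defines exactly the asymmetric frames.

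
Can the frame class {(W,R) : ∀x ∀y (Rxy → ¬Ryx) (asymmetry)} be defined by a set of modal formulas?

If a class were modally definable it would be closed under surjective bounded morphisms (Goldblatt–Thomason).
The 4-cycle (worlds 0,1,2,3 with 0→1→2→3→0) is asymmetric. Mapping every world to a single reflexive point • is a surjective bounded morphism, and the reflexive point is not asymmetric (R•• but asymmetry requires ¬R••).
So the class is not modally definable.

No — not modally definable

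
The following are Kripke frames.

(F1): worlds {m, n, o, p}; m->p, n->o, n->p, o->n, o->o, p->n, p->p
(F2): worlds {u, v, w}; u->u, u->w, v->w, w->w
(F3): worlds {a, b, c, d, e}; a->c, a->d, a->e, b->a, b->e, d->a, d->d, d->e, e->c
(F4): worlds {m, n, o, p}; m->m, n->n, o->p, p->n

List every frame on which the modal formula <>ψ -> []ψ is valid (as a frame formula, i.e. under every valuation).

(F4)

This is the axiom for partial functionality; its first-order frame correspondent is forall x forall y forall z (Rxy & Rxz -> y = z).
(F1): fails — n sees both o and p.
(F2): fails — u sees both u and w.
(F3): fails — a sees both c and d.
(F4): holds.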